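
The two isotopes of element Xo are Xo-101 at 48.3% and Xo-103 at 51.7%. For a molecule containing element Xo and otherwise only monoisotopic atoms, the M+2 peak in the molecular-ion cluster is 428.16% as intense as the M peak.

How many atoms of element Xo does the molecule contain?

With n Xo atoms, P(M+2)/P(M) = C(n,1)·p^(n−1)q / p^n = n·q/p = n · 0.517/0.483.
n = 4.2816 × 0.483/0.517 = 4.00 ≈ 4

4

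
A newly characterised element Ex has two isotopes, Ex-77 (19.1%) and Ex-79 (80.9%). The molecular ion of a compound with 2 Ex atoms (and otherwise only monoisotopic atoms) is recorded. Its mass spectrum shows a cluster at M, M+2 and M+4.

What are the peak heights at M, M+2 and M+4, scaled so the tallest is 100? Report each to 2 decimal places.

Each Ex atom is independently Ex-77 (p = 0.191) or Ex-79 (q = 0.809); the cluster is the binomial expansion (p + q)^2.
P(M) = 0.191^2 = 0.036481
P(M+2) = 2 × 0.191^1 × 0.809^1 = 0.309038
P(M+4) = 0.809^2 = 0.654481
The M+4 peak is largest (0.654481); scaling to 100 gives 5.57 : 47.22 : 100.00.

5.57 : 47.22 : 100.00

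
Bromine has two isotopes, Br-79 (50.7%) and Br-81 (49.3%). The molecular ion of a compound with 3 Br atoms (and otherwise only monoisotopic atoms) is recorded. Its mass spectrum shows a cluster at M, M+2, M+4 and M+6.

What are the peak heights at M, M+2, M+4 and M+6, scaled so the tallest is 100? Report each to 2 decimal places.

34.28 : 100.00 : 97.24 : 31.52

Expanding (0.507 + 0.493)^3:
P(M) = 0.507^3 = 0.130324
P(M+2) = 3 × 0.507^2 × 0.493^1 = 0.380175
P(M+4) = 3 × 0.507^1 × 0.493^2 = 0.369678
P(M+6) = 0.493^3 = 0.119823
The M+2 peak is largest (0.380175); scaling to 100 gives 34.28 : 100.00 : 97.24 : 31.52.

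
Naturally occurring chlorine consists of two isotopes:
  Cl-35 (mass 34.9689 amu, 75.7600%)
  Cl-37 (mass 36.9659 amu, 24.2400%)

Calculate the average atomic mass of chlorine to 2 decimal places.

35.45 amu

The abundance-weighted mean is 0.757600 × 34.9689 + 0.242400 × 36.9659
= 26.49244 + 8.96053 = 35.45297 amu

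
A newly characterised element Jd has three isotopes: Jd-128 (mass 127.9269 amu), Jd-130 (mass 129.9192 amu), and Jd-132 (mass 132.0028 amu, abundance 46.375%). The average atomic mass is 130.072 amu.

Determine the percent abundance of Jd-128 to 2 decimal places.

Let x and y be the fractions of Jd-128 and Jd-130. Then x + y = 1 − 0.46375 = 0.53625 and 127.9269x + 129.9192y = 130.072 − 0.46375×132.0028 = 68.8557015.
Substituting: 127.9269x + 129.9192(0.53625 − x) = 68.8557015
(127.9269 − 129.9192)x = -0.8134695  ⇒  x = 0.40831, y = 0.12794
Jd-128: 40.83%, Jd-130: 12.79%.

40.83%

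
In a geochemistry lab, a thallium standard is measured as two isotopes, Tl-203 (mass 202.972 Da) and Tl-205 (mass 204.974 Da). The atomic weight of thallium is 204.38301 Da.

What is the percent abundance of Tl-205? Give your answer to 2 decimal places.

With x = fraction of Tl-203 (so Tl-205 is 1 − x):
202.972·x + 204.974·(1 − x) = 204.38301
(202.972 − 204.974)·x = 204.38301 − 204.974
x = -0.59099 / -2.002 = 0.29520 → 29.52% Tl-203, 70.48% Tl-205.

70.48%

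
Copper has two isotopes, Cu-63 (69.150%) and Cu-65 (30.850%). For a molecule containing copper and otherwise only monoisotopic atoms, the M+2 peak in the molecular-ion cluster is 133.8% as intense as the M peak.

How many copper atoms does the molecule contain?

With n Cu atoms, P(M+2)/P(M) = C(n,1)·p^(n−1)q / p^n = n·q/p = n · 0.30850/0.69150.
n = 1.338 × 0.69150/0.30850 = 3.00 ≈ 3

3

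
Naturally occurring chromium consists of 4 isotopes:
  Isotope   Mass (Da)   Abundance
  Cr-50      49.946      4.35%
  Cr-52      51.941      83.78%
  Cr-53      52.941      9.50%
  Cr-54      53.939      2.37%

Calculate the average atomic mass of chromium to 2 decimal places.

Weight each isotope mass by its fractional abundance: 0.0435 × 49.946 + 0.8378 × 51.941 + 0.0950 × 52.941 + 0.0237 × 53.939
= 2.1727 + 43.5162 + 5.0294 + 1.2784 = 51.9967 Da

52.00 Da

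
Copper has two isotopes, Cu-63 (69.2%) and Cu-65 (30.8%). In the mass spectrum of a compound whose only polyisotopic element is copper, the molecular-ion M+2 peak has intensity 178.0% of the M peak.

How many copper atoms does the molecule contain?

With n Cu atoms, P(M+2)/P(M) = C(n,1)·p^(n−1)q / p^n = n·q/p = n · 0.308/0.692.
n = 1.780 × 0.692/0.308 = 4.00 ≈ 4

4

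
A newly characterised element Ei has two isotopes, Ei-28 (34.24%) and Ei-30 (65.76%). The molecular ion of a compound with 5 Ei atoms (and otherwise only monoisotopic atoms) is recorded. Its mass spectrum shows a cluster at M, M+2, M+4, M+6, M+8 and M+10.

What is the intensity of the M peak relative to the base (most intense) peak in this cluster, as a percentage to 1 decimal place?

1.4%

Binomial terms of (0.3424 + 0.6576)^5: M 0.0047, M+2 0.0452, M+4 0.1736, M+6 0.3334, M+8 0.3201, M+10 0.1230 → M+6 is the base peak.
P(M+6) = C(5,3) × 0.3424^2 × 0.6576^3 = 10 × 0.11723776 × 0.28437107 = 0.333390 (base)
P(M) = C(5,0) × 0.3424^5 × 0.6576^0 = 1 × 0.00470618 × 1.0000 = 0.004706
Relative intensity = 0.004706 / 0.333390 × 100 = 1.4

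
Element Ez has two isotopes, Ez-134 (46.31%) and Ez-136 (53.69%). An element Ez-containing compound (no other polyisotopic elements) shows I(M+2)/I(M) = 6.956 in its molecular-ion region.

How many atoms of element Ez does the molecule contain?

The M+2/M ratio from n Ez atoms is n · q/p = n · 0.5369/0.4631.
n = 6.956 × 0.4631/0.5369 = 6.00 ≈ 6

6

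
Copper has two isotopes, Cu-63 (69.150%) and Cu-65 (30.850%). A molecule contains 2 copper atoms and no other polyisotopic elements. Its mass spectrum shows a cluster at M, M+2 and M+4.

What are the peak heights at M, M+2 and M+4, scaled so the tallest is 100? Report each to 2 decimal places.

100.00 : 89.23 : 19.90

Expanding (0.69150 + 0.30850)^2:
P(M) = 0.69150^2 = 0.478172
P(M+2) = 2 × 0.69150^1 × 0.30850^1 = 0.426656
P(M+4) = 0.30850^2 = 0.095172
The M peak is largest (0.478172); scaling to 100 gives 100.00 : 89.23 : 19.90.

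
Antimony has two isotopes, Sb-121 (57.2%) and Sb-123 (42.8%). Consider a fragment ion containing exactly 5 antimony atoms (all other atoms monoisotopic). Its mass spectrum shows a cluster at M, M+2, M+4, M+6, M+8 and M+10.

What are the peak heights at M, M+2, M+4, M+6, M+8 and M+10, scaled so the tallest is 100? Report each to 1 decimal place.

Each Sb atom is independently Sb-121 (p = 0.572) or Sb-123 (q = 0.428); the cluster is the binomial expansion (p + q)^5.
P(M) = 0.572^5 = 0.061232
P(M+2) = 5 × 0.572^4 × 0.428^1 = 0.229086
P(M+4) = 10 × 0.572^3 × 0.428^2 = 0.342827
P(M+6) = 10 × 0.572^2 × 0.428^3 = 0.256521
P(M+8) = 5 × 0.572^1 × 0.428^4 = 0.095971
P(M+10) = 0.428^5 = 0.014362
The M+4 peak is largest (0.342827); scaling to 100 gives 17.9 : 66.8 : 100.0 : 74.8 : 28.0 : 4.2.

17.9 : 66.8 : 100.0 : 74.8 : 28.0 : 4.2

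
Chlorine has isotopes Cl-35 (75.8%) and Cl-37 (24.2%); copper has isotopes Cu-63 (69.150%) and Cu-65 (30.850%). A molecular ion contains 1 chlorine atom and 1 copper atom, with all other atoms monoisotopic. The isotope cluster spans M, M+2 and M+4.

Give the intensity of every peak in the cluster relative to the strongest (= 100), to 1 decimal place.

Chlorine pattern (n=1): 0.7580 : 0.2420
Copper pattern (n=1): 0.6915 : 0.3085
Convolve the two distributions (both contribute in 2-u steps):
  M: 0.7580×0.6915 = 0.524157
  M+2: 0.7580×0.3085 + 0.2420×0.6915 = 0.401186
  M+4: 0.2420×0.3085 = 0.074657
Scale to base peak (0.524157) = 100: 100.0 : 76.5 : 14.2

100.0 : 76.5 : 14.2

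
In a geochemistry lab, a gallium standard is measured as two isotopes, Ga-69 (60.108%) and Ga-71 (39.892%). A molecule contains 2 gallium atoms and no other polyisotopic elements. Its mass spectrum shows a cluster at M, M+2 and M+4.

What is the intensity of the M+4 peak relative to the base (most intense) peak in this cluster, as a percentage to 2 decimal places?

33.18%

(0.60108 + 0.39892)^2 gives M 0.3613, M+2 0.4796, M+4 0.1591; the largest is M+2.
P(M+2) = C(2,1) × 0.60108^1 × 0.39892^1 = 2 × 0.60108 × 0.39892 = 0.479566 (base)
P(M+4) = C(2,2) × 0.60108^0 × 0.39892^2 = 1 × 1.0000 × 0.15913717 = 0.159137
Relative intensity = 0.159137 / 0.479566 × 100 = 33.18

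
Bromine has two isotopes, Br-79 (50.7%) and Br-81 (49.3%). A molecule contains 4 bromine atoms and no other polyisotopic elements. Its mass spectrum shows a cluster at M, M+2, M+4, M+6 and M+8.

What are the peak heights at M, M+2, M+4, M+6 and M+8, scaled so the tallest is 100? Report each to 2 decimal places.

17.63 : 68.56 : 100.00 : 64.83 : 15.76

The 4 Br atoms are independent, so intensities follow the terms of (0.507 + 0.493)^4.
P(M) = 0.507^4 = 0.066074
P(M+2) = 4 × 0.507^3 × 0.493^1 = 0.256999
P(M+4) = 6 × 0.507^2 × 0.493^2 = 0.374853
P(M+6) = 4 × 0.507^1 × 0.493^3 = 0.243001
P(M+8) = 0.493^4 = 0.059073
The M+4 peak is largest (0.374853); scaling to 100 gives 17.63 : 68.56 : 100.00 : 64.83 : 15.76.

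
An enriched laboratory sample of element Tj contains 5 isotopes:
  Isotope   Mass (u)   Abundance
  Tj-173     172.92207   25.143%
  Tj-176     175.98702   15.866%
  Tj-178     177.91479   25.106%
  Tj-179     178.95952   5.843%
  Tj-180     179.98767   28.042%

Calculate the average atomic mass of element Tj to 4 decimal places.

176.9959 u

Weight each isotope mass by its fractional abundance: 0.25143 × 172.92207 + 0.15866 × 175.98702 + 0.25106 × 177.91479 + 0.05843 × 178.95952 + 0.28042 × 179.98767
= 43.477796 + 27.922101 + 44.667287 + 10.456605 + 50.472142 = 176.995931 u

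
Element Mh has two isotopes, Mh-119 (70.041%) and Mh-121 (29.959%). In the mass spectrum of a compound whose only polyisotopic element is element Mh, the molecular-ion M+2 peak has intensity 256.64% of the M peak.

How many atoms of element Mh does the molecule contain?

6

With n Mh atoms, P(M+2)/P(M) = C(n,1)·p^(n−1)q / p^n = n·q/p = n · 0.29959/0.70041.
n = 2.5664 × 0.70041/0.29959 = 6.00 ≈ 6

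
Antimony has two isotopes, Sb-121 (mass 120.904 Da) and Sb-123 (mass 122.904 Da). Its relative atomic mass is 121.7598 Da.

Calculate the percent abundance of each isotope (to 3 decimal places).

Sb-121: 57.210%, Sb-123: 42.790%

Writing the weighted mean with unknown fraction x of Sb-121:
120.904·x + 122.904·(1 − x) = 121.7598
(120.904 − 122.904)·x = 121.7598 − 122.904
x = -1.1442 / -2.000 = 0.57210 → 57.210% Sb-121, 42.790% Sb-123.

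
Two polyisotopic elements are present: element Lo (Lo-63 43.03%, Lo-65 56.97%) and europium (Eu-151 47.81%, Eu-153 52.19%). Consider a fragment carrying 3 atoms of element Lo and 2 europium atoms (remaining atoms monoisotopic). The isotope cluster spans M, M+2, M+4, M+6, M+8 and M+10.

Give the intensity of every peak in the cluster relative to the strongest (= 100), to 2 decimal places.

5.40 : 33.21 : 81.59 : 100.00 : 61.15 : 14.92

Element Lo pattern (n=3): 0.07967353 : 0.31645369 : 0.41897204 : 0.18490074
Europium pattern (n=2): 0.22857961 : 0.49904078 : 0.27237961
Convolve the two distributions (both contribute in 2-u steps):
  M: 0.07967353×0.22857961 = 0.018212
  M+2: 0.07967353×0.49904078 + 0.31645369×0.22857961 = 0.112095
  M+4: 0.07967353×0.27237961 + 0.31645369×0.49904078 + 0.41897204×0.22857961 = 0.275393
  M+6: 0.31645369×0.27237961 + 0.41897204×0.49904078 + 0.18490074×0.22857961 = 0.337544
  M+8: 0.41897204×0.27237961 + 0.18490074×0.49904078 = 0.206392
  M+10: 0.18490074×0.27237961 = 0.050363
Scale to base peak (0.337544) = 100: 5.40 : 33.21 : 81.59 : 100.00 : 61.15 : 14.92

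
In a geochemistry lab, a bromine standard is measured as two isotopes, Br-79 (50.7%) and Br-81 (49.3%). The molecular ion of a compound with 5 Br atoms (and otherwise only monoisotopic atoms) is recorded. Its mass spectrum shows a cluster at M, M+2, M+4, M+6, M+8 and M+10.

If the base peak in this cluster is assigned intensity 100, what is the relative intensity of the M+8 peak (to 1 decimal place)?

Binomial terms of (0.507 + 0.493)^5: M 0.0335, M+2 0.1629, M+4 0.3168, M+6 0.3080, M+8 0.1497, M+10 0.0291 → M+4 is the base peak.
P(M+4) = C(5,2) × 0.507^3 × 0.493^2 = 10 × 0.13032384 × 0.243049 = 0.316751 (base)
P(M+8) = C(5,4) × 0.507^1 × 0.493^4 = 5 × 0.5070 × 0.05907282 = 0.149750
Relative intensity = 0.149750 / 0.316751 × 100 = 47.3

47.3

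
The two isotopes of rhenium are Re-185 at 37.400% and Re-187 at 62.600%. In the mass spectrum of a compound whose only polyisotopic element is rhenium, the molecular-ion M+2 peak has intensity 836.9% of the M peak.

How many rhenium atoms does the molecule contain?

5

The M+2/M ratio from n Re atoms is n · q/p = n · 0.62600/0.37400.
n = 8.369 × 0.37400/0.62600 = 5.00 ≈ 5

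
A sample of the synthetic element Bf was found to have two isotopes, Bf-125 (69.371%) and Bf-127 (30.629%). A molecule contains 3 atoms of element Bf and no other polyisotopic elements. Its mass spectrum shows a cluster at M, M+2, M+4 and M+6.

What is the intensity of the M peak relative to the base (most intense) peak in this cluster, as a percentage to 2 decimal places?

75.50%

Term probabilities: M 0.3338, M+2 0.4422, M+4 0.1952, M+6 0.0287. Base peak = M+2.
P(M+2) = C(3,1) × 0.69371^2 × 0.30629^1 = 3 × 0.48123356 × 0.30629 = 0.442191 (base)
P(M) = C(3,0) × 0.69371^3 × 0.30629^0 = 1 × 0.33383654 × 1.0000 = 0.333837
Relative intensity = 0.333837 / 0.442191 × 100 = 75.50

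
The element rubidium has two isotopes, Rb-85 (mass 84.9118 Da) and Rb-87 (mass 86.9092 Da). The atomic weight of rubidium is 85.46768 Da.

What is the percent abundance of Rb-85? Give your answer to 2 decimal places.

72.17%

With x = fraction of Rb-85 (so Rb-87 is 1 − x):
84.9118·x + 86.9092·(1 − x) = 85.46768
(84.9118 − 86.9092)·x = 85.46768 − 86.9092
x = -1.44152 / -1.9974 = 0.72170 → 72.17% Rb-85, 27.83% Rb-87.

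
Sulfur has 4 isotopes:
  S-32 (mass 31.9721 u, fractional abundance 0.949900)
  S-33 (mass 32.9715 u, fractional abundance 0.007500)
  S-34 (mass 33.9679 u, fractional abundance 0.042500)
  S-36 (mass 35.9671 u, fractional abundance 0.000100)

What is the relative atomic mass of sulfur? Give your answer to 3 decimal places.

The abundance-weighted mean is 0.949900 × 31.9721 + 0.007500 × 32.9715 + 0.042500 × 33.9679 + 0.000100 × 35.9671
= 30.37030 + 0.24729 + 1.44364 + 0.00360 = 32.06483 u

32.065 u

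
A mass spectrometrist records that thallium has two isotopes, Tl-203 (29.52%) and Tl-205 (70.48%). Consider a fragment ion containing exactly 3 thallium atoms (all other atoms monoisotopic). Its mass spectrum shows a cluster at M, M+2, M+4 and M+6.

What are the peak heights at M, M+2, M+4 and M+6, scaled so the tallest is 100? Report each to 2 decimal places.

Expanding (0.2952 + 0.7048)^3:
P(M) = 0.2952^3 = 0.025725
P(M+2) = 3 × 0.2952^2 × 0.7048^1 = 0.184255
P(M+4) = 3 × 0.2952^1 × 0.7048^2 = 0.439916
P(M+6) = 0.7048^3 = 0.350104
The M+4 peak is largest (0.439916); scaling to 100 gives 5.85 : 41.88 : 100.00 : 79.58.

5.85 : 41.88 : 100.00 : 79.58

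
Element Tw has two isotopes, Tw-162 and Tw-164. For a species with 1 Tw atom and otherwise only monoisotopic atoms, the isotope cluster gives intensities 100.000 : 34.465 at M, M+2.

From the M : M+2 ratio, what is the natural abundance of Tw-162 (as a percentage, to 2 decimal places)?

Let p = fractional abundance of Tw-162. I(M+2)/I(M) = [C(1,1)·p^0·(1−p)] / p^1 = 1·(1−p)/p = 34.465/100.000 = 0.3447
(1−p)/p = 0.3447/1 = 0.3447  ⇒  p = 1/(1 + 0.3447) = 0.7437
Tw-162: 74.37%, Tw-164: 25.63%.

74.37%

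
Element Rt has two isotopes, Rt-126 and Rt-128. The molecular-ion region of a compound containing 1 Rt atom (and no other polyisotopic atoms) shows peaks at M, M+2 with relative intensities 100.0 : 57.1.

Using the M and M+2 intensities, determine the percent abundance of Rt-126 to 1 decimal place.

63.7%

If p is the fraction of Rt that is Rt-126, then I(M+2)/I(M) = [C(1,1)·p^0·(1−p)] / p^1 = 1·(1−p)/p = 57.1/100.0 = 0.5710
(1−p)/p = 0.5710/1 = 0.5710  ⇒  p = 1/(1 + 0.5710) = 0.6365
Rt-126: 63.7%, Rt-128: 36.3%.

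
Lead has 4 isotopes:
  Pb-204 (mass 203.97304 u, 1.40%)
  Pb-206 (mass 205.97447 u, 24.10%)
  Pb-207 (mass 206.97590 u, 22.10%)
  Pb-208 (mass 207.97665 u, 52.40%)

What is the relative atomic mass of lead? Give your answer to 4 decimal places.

207.2169 u

Ar = Σ fᵢ·mᵢ = 0.0140 × 203.97304 + 0.2410 × 205.97447 + 0.2210 × 206.97590 + 0.5240 × 207.97665
= 2.855623 + 49.639847 + 45.741674 + 108.979765 = 207.216909 u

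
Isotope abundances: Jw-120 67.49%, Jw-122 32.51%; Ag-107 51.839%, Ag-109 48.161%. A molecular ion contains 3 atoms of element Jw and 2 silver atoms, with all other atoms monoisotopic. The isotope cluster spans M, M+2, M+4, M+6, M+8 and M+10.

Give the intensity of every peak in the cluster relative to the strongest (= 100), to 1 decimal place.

Element Jw pattern (n=3): 0.30741021 : 0.44423941 : 0.21399056 : 0.03435982
Silver pattern (n=2): 0.26872819 : 0.49932362 : 0.23194819
Convolve the two distributions (both contribute in 2-u steps):
  M: 0.30741021×0.26872819 = 0.082610
  M+2: 0.30741021×0.49932362 + 0.44423941×0.26872819 = 0.272877
  M+4: 0.30741021×0.23194819 + 0.44423941×0.49932362 + 0.21399056×0.26872819 = 0.350628
  M+6: 0.44423941×0.23194819 + 0.21399056×0.49932362 + 0.03435982×0.26872819 = 0.219125
  M+8: 0.21399056×0.23194819 + 0.03435982×0.49932362 = 0.066791
  M+10: 0.03435982×0.23194819 = 0.007970
Scale to base peak (0.350628) = 100: 23.6 : 77.8 : 100.0 : 62.5 : 19.0 : 2.3

23.6 : 77.8 : 100.0 : 62.5 : 19.0 : 2.3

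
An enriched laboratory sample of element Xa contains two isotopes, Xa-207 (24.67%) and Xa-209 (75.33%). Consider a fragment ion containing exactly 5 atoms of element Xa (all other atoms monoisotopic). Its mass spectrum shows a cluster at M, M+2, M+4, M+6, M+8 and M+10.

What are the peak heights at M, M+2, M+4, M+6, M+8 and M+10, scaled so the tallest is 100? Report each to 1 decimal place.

The 5 Xa atoms are independent, so intensities follow the terms of (0.2467 + 0.7533)^5.
P(M) = 0.2467^5 = 0.000914
P(M+2) = 5 × 0.2467^4 × 0.7533^1 = 0.013951
P(M+4) = 10 × 0.2467^3 × 0.7533^2 = 0.085201
P(M+6) = 10 × 0.2467^2 × 0.7533^3 = 0.260161
P(M+8) = 5 × 0.2467^1 × 0.7533^4 = 0.397202
P(M+10) = 0.7533^5 = 0.242572
The M+8 peak is largest (0.397202); scaling to 100 gives 0.2 : 3.5 : 21.5 : 65.5 : 100.0 : 61.1.

0.2 : 3.5 : 21.5 : 65.5 : 100.0 : 61.1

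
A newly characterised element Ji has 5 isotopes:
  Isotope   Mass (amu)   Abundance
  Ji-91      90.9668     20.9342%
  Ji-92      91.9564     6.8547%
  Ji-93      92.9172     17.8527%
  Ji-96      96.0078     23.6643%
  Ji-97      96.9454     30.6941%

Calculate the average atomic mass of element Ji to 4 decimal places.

Ar = Σ fᵢ·mᵢ = 0.209342 × 90.9668 + 0.068547 × 91.9564 + 0.178527 × 92.9172 + 0.236643 × 96.0078 + 0.306941 × 96.9454
= 19.04317 + 6.30334 + 16.58823 + 22.71957 + 29.75652 = 94.41083 amu

94.4108 amu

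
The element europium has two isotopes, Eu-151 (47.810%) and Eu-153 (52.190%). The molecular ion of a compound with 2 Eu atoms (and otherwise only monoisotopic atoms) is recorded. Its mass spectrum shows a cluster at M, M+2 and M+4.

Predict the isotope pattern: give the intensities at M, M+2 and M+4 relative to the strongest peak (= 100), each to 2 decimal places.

45.80 : 100.00 : 54.58

The 2 Eu atoms are independent, so intensities follow the terms of (0.47810 + 0.52190)^2.
P(M) = 0.47810^2 = 0.228580
P(M+2) = 2 × 0.47810^1 × 0.52190^1 = 0.499041
P(M+4) = 0.52190^2 = 0.272380
The M+2 peak is largest (0.499041); scaling to 100 gives 45.80 : 100.00 : 54.58.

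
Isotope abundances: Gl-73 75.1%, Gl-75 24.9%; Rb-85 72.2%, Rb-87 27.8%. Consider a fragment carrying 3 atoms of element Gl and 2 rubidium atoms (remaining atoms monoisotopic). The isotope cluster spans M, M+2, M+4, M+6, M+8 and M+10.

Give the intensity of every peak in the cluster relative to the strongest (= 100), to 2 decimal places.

Element Gl pattern (n=3): 0.42356475 : 0.42130875 : 0.13968825 : 0.01543825
Rubidium pattern (n=2): 0.521284 : 0.401432 : 0.077284
Convolve the two distributions (both contribute in 2-u steps):
  M: 0.42356475×0.521284 = 0.220798
  M+2: 0.42356475×0.401432 + 0.42130875×0.521284 = 0.389654
  M+4: 0.42356475×0.077284 + 0.42130875×0.401432 + 0.13968825×0.521284 = 0.274679
  M+6: 0.42130875×0.077284 + 0.13968825×0.401432 + 0.01543825×0.521284 = 0.096683
  M+8: 0.13968825×0.077284 + 0.01543825×0.401432 = 0.016993
  M+10: 0.01543825×0.077284 = 0.001193
Scale to base peak (0.389654) = 100: 56.67 : 100.00 : 70.49 : 24.81 : 4.36 : 0.31

56.67 : 100.00 : 70.49 : 24.81 : 4.36 : 0.31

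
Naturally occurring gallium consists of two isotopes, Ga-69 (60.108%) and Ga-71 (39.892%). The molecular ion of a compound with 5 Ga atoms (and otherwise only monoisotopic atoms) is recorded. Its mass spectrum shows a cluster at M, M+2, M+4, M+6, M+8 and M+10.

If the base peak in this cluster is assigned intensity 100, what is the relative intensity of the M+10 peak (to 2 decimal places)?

2.92

Term probabilities: M 0.0785, M+2 0.2604, M+4 0.3456, M+6 0.2294, M+8 0.0761, M+10 0.0101. Base peak = M+4.
P(M+4) = C(5,2) × 0.60108^3 × 0.39892^2 = 10 × 0.2171685 × 0.15913717 = 0.345596 (base)
P(M+10) = C(5,5) × 0.60108^0 × 0.39892^5 = 1 × 1.0000 × 0.0101025 = 0.010103
Relative intensity = 0.010103 / 0.345596 × 100 = 2.92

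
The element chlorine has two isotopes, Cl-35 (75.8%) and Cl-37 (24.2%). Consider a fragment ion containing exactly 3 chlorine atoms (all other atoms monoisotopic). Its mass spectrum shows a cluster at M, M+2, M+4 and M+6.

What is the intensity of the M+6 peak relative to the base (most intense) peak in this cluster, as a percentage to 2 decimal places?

Binomial terms of (0.758 + 0.242)^3: M 0.4355, M+2 0.4171, M+4 0.1332, M+6 0.0142 → M is the base peak.
P(M) = C(3,0) × 0.758^3 × 0.242^0 = 1 × 0.43551951 × 1.0000 = 0.435520 (base)
P(M+6) = C(3,3) × 0.758^0 × 0.242^3 = 1 × 1.0000 × 0.01417249 = 0.014172
Relative intensity = 0.014172 / 0.435520 × 100 = 3.25

3.25%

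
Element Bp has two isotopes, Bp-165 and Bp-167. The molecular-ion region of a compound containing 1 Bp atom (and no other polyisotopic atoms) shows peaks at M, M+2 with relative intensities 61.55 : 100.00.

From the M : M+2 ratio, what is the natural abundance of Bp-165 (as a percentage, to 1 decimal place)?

Let p = fractional abundance of Bp-165. I(M+2)/I(M) = [C(1,1)·p^0·(1−p)] / p^1 = 1·(1−p)/p = 100.00/61.55 = 1.6247
(1−p)/p = 1.6247/1 = 1.6247  ⇒  p = 1/(1 + 1.6247) = 0.3810
Bp-165: 38.1%, Bp-167: 61.9%.

38.1%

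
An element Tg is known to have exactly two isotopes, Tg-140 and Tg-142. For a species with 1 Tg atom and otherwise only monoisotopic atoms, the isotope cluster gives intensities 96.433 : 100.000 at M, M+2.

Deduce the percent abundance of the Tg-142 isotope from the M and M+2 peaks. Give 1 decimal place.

Let p = fractional abundance of Tg-140. I(M+2)/I(M) = [C(1,1)·p^0·(1−p)] / p^1 = 1·(1−p)/p = 100.000/96.433 = 1.0370
(1−p)/p = 1.0370/1 = 1.0370  ⇒  p = 1/(1 + 1.0370) = 0.4909
Tg-140: 49.1%, Tg-142: 50.9%.

50.9%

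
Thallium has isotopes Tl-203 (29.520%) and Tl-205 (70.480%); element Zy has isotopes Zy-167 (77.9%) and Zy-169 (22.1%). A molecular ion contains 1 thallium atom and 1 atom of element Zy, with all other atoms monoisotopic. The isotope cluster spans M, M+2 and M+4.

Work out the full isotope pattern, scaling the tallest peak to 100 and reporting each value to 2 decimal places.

Thallium pattern (n=1): 0.2952 : 0.7048
Element Zy pattern (n=1): 0.7790 : 0.2210
Convolve the two distributions (both contribute in 2-u steps):
  M: 0.2952×0.7790 = 0.229961
  M+2: 0.2952×0.2210 + 0.7048×0.7790 = 0.614278
  M+4: 0.7048×0.2210 = 0.155761
Scale to base peak (0.614278) = 100: 37.44 : 100.00 : 25.36

37.44 : 100.00 : 25.36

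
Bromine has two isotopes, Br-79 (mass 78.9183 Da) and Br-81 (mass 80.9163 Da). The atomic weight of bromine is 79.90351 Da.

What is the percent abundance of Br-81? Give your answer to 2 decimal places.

With x = fraction of Br-79 (so Br-81 is 1 − x):
78.9183·x + 80.9163·(1 − x) = 79.90351
(78.9183 − 80.9163)·x = 79.90351 − 80.9163
x = -1.01279 / -1.9980 = 0.50690 → 50.69% Br-79, 49.31% Br-81.

49.31%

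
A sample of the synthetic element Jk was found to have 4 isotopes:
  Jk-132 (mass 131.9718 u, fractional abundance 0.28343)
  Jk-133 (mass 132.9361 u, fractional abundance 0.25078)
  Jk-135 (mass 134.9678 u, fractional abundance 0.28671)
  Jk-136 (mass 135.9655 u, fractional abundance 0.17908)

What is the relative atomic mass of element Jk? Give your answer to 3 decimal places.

133.788 u

Weight each isotope mass by its fractional abundance: 0.28343 × 131.9718 + 0.25078 × 132.9361 + 0.28671 × 134.9678 + 0.17908 × 135.9655
= 37.40477 + 33.33772 + 38.69662 + 24.34870 = 133.78781 u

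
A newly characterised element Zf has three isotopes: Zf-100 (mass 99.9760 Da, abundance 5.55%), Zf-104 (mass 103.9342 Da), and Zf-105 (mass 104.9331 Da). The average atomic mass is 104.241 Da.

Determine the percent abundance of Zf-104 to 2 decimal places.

41.74%

The remaining 94.45% is split between Zf-104 (fraction x) and Zf-105 (fraction 0.9445 − x).
Substituting: 103.9342x + 104.9331(0.9445 − x) = 98.692332
(103.9342 − 104.9331)x = -0.41698095  ⇒  x = 0.41744, y = 0.52706
Zf-104: 41.74%, Zf-105: 52.71%.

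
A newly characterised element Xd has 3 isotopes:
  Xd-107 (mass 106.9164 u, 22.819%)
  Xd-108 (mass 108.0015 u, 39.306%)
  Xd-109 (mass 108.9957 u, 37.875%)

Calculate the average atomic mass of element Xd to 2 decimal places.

Ar = Σ fᵢ·mᵢ = 0.22819 × 106.9164 + 0.39306 × 108.0015 + 0.37875 × 108.9957
= 24.39725 + 42.45107 + 41.28212 = 108.13044 u

108.13 u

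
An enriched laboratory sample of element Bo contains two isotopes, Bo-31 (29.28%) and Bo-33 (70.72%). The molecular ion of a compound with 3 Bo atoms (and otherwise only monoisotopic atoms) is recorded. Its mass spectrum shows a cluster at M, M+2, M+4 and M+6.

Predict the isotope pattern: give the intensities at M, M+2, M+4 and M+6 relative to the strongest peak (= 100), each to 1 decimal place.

5.7 : 41.4 : 100.0 : 80.5

The 3 Bo atoms are independent, so intensities follow the terms of (0.2928 + 0.7072)^3.
P(M) = 0.2928^3 = 0.025102
P(M+2) = 3 × 0.2928^2 × 0.7072^1 = 0.181889
P(M+4) = 3 × 0.2928^1 × 0.7072^2 = 0.439316
P(M+6) = 0.7072^3 = 0.353693
The M+4 peak is largest (0.439316); scaling to 100 gives 5.7 : 41.4 : 100.0 : 80.5.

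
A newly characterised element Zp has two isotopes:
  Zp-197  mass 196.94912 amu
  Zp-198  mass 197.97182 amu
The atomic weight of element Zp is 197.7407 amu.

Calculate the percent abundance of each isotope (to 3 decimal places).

Zp-197: 22.599%, Zp-198: 77.401%

Writing the weighted mean with unknown fraction x of Zp-197:
196.94912·x + 197.97182·(1 − x) = 197.7407
(196.94912 − 197.97182)·x = 197.7407 − 197.97182
x = -0.23112 / -1.02270 = 0.22599 → 22.599% Zp-197, 77.401% Zp-198.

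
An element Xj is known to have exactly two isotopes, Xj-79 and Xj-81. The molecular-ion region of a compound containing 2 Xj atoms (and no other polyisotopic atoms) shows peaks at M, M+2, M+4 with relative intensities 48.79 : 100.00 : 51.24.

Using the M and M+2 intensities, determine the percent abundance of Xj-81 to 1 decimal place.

Write p for the Xj-79 fraction. I(M+2)/I(M) = [C(2,1)·p^1·(1−p)] / p^2 = 2·(1−p)/p = 100.00/48.79 = 2.0496
(1−p)/p = 2.0496/2 = 1.0248  ⇒  p = 1/(1 + 1.0248) = 0.4939
Xj-79: 49.4%, Xj-81: 50.6%.

50.6%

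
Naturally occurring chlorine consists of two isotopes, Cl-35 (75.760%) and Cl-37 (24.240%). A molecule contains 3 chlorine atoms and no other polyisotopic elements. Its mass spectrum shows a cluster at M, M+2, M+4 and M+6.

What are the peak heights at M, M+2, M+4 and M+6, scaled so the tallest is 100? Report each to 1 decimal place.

The 3 Cl atoms are independent, so intensities follow the terms of (0.75760 + 0.24240)^3.
P(M) = 0.75760^3 = 0.434830
P(M+2) = 3 × 0.75760^2 × 0.24240^1 = 0.417382
P(M+4) = 3 × 0.75760^1 × 0.24240^2 = 0.133545
P(M+6) = 0.24240^3 = 0.014243
The M peak is largest (0.434830); scaling to 100 gives 100.0 : 96.0 : 30.7 : 3.3.

100.0 : 96.0 : 30.7 : 3.3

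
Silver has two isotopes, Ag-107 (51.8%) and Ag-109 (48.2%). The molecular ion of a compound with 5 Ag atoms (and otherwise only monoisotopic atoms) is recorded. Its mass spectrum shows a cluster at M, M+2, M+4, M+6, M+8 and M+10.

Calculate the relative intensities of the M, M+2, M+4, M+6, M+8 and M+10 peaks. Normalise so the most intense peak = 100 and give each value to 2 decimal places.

11.55 : 53.73 : 100.00 : 93.05 : 43.29 : 8.06

The 5 Ag atoms are independent, so intensities follow the terms of (0.518 + 0.482)^5.
P(M) = 0.518^5 = 0.037295
P(M+2) = 5 × 0.518^4 × 0.482^1 = 0.173515
P(M+4) = 10 × 0.518^3 × 0.482^2 = 0.322911
P(M+6) = 10 × 0.518^2 × 0.482^3 = 0.300470
P(M+8) = 5 × 0.518^1 × 0.482^4 = 0.139794
P(M+10) = 0.482^5 = 0.026016
The M+4 peak is largest (0.322911); scaling to 100 gives 11.55 : 53.73 : 100.00 : 93.05 : 43.29 : 8.06.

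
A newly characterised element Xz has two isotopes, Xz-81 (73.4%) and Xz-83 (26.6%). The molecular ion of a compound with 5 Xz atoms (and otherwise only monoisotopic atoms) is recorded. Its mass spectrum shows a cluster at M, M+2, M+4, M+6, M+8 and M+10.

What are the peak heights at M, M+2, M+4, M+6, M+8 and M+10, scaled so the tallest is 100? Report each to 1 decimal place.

55.2 : 100.0 : 72.5 : 26.3 : 4.8 : 0.3

The 5 Xz atoms are independent, so intensities follow the terms of (0.734 + 0.266)^5.
P(M) = 0.734^5 = 0.213049
P(M+2) = 5 × 0.734^4 × 0.266^1 = 0.386043
P(M+4) = 10 × 0.734^3 × 0.266^2 = 0.279802
P(M+6) = 10 × 0.734^2 × 0.266^3 = 0.101400
P(M+8) = 5 × 0.734^1 × 0.266^4 = 0.018374
P(M+10) = 0.266^5 = 0.001332
The M+2 peak is largest (0.386043); scaling to 100 gives 55.2 : 100.0 : 72.5 : 26.3 : 4.8 : 0.3.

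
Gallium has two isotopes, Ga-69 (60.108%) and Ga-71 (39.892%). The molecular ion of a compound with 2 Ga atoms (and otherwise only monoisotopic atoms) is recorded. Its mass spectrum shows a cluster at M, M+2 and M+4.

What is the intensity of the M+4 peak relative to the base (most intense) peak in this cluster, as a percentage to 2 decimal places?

33.18%

Term probabilities: M 0.3613, M+2 0.4796, M+4 0.1591. Base peak = M+2.
P(M+2) = C(2,1) × 0.60108^1 × 0.39892^1 = 2 × 0.60108 × 0.39892 = 0.479566 (base)
P(M+4) = C(2,2) × 0.60108^0 × 0.39892^2 = 1 × 1.0000 × 0.15913717 = 0.159137
Relative intensity = 0.159137 / 0.479566 × 100 = 33.18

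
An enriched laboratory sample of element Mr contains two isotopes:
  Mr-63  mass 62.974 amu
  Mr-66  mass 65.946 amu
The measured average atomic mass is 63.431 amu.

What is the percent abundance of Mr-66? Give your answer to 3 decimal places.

Let x be the fractional abundance of Mr-63; then Mr-66 has abundance 1 − x.
62.974·x + 65.946·(1 − x) = 63.431
(62.974 − 65.946)·x = 63.431 − 65.946
x = -2.515 / -2.972 = 0.84623 → 84.623% Mr-63, 15.377% Mr-66.

15.377%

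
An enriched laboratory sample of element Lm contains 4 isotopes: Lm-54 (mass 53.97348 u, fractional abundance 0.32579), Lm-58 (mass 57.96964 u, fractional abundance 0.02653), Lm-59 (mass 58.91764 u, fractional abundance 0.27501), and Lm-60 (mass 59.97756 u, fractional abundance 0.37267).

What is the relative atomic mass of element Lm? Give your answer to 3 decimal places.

57.677 u

Average mass = Σ (abundance × isotope mass) = 0.32579 × 53.97348 + 0.02653 × 57.96964 + 0.27501 × 58.91764 + 0.37267 × 59.97756
= 17.584020 + 1.537935 + 16.202940 + 22.351837 = 57.676732 u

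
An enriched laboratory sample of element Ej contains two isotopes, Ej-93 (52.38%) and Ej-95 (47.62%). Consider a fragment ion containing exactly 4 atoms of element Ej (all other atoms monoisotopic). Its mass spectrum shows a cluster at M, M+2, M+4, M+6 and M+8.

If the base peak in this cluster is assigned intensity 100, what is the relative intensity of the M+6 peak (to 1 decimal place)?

Term probabilities: M 0.0753, M+2 0.2737, M+4 0.3733, M+6 0.2263, M+8 0.0514. Base peak = M+4.
P(M+4) = C(4,2) × 0.5238^2 × 0.4762^2 = 6 × 0.27436644 × 0.22676644 = 0.373303 (base)
P(M+6) = C(4,3) × 0.5238^1 × 0.4762^3 = 4 × 0.5238 × 0.10798618 = 0.226253
Relative intensity = 0.226253 / 0.373303 × 100 = 60.6

60.6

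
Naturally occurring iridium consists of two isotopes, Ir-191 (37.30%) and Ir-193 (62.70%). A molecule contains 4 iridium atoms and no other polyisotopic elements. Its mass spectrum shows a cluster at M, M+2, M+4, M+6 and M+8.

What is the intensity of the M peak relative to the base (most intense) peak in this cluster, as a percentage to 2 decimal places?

5.26%

(0.3730 + 0.6270)^4 gives M 0.0194, M+2 0.1302, M+4 0.3282, M+6 0.3678, M+8 0.1546; the largest is M+6.
P(M+6) = C(4,3) × 0.3730^1 × 0.6270^3 = 4 × 0.3730 × 0.24649188 = 0.367766 (base)
P(M) = C(4,0) × 0.3730^4 × 0.6270^0 = 1 × 0.01935688 × 1.0000 = 0.019357
Relative intensity = 0.019357 / 0.367766 × 100 = 5.26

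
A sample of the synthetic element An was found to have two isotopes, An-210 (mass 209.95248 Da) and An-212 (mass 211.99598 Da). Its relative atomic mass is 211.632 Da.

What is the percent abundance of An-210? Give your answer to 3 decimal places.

17.812%

With x = fraction of An-210 (so An-212 is 1 − x):
209.95248·x + 211.99598·(1 − x) = 211.632
(209.95248 − 211.99598)·x = 211.632 − 211.99598
x = -0.36398 / -2.04350 = 0.17812 → 17.812% An-210, 82.188% An-212.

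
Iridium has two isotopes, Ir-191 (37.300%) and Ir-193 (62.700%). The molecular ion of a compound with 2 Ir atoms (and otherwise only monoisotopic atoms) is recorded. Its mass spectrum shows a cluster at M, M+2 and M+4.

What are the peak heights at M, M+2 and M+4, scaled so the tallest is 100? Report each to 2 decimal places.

29.74 : 100.00 : 84.05

Expanding (0.37300 + 0.62700)^2:
P(M) = 0.37300^2 = 0.139129
P(M+2) = 2 × 0.37300^1 × 0.62700^1 = 0.467742
P(M+4) = 0.62700^2 = 0.393129
The M+2 peak is largest (0.467742); scaling to 100 gives 29.74 : 100.00 : 84.05.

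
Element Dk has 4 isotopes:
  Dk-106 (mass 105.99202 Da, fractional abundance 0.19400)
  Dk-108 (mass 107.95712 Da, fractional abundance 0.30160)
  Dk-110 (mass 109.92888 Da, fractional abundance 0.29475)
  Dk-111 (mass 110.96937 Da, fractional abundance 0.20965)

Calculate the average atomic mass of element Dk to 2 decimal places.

Average mass = Σ (abundance × isotope mass) = 0.19400 × 105.99202 + 0.30160 × 107.95712 + 0.29475 × 109.92888 + 0.20965 × 110.96937
= 20.562452 + 32.559867 + 32.401537 + 23.264728 = 108.788584 Da

108.79 Da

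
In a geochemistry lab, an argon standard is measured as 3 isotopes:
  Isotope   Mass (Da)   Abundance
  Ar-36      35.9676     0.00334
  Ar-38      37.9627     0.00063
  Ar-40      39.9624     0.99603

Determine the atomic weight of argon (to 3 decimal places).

39.948 Da

Average mass = Σ (abundance × isotope mass) = 0.00334 × 35.9676 + 0.00063 × 37.9627 + 0.99603 × 39.9624
= 0.12013 + 0.02392 + 39.80375 = 39.94780 Da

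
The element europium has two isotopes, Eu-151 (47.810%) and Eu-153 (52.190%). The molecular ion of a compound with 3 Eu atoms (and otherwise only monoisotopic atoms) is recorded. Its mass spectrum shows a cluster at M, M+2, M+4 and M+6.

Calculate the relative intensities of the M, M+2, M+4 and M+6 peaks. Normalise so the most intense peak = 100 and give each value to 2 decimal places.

27.97 : 91.61 : 100.00 : 36.39

Expanding (0.47810 + 0.52190)^3:
P(M) = 0.47810^3 = 0.109284
P(M+2) = 3 × 0.47810^2 × 0.52190^1 = 0.357887
P(M+4) = 3 × 0.47810^1 × 0.52190^2 = 0.390674
P(M+6) = 0.52190^3 = 0.142155
The M+4 peak is largest (0.390674); scaling to 100 gives 27.97 : 91.61 : 100.00 : 36.39.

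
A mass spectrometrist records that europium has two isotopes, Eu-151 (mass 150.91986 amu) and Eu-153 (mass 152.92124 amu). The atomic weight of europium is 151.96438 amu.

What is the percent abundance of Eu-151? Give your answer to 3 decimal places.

47.810%

Writing the weighted mean with unknown fraction x of Eu-151:
150.91986·x + 152.92124·(1 − x) = 151.96438
(150.91986 − 152.92124)·x = 151.96438 − 152.92124
x = -0.95686 / -2.00138 = 0.47810 → 47.810% Eu-151, 52.190% Eu-153.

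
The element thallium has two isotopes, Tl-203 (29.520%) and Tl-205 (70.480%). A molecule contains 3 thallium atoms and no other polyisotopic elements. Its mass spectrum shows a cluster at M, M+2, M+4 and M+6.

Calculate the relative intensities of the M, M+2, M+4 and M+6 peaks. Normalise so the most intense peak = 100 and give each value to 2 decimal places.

Each Tl atom is independently Tl-203 (p = 0.29520) or Tl-205 (q = 0.70480); the cluster is the binomial expansion (p + q)^3.
P(M) = 0.29520^3 = 0.025725
P(M+2) = 3 × 0.29520^2 × 0.70480^1 = 0.184255
P(M+4) = 3 × 0.29520^1 × 0.70480^2 = 0.439916
P(M+6) = 0.70480^3 = 0.350104
The M+4 peak is largest (0.439916); scaling to 100 gives 5.85 : 41.88 : 100.00 : 79.58.

5.85 : 41.88 : 100.00 : 79.58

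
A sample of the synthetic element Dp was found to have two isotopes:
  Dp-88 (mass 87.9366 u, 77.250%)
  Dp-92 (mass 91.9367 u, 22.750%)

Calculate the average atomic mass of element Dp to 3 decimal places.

Ar = Σ fᵢ·mᵢ = 0.77250 × 87.9366 + 0.22750 × 91.9367
= 67.93102 + 20.91560 = 88.84662 u

88.847 u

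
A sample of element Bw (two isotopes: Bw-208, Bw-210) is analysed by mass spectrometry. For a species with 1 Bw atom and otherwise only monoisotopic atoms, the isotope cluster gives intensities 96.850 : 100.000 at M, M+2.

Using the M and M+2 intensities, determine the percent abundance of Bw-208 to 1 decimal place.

Let p = fractional abundance of Bw-208. I(M+2)/I(M) = [C(1,1)·p^0·(1−p)] / p^1 = 1·(1−p)/p = 100.000/96.850 = 1.0325
(1−p)/p = 1.0325/1 = 1.0325  ⇒  p = 1/(1 + 1.0325) = 0.4920
Bw-208: 49.2%, Bw-210: 50.8%.

49.2%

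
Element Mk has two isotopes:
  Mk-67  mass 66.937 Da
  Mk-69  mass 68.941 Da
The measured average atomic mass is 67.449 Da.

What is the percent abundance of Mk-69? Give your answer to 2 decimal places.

25.55%

Let x be the fractional abundance of Mk-67; then Mk-69 has abundance 1 − x.
66.937·x + 68.941·(1 − x) = 67.449
(66.937 − 68.941)·x = 67.449 − 68.941
x = -1.492 / -2.004 = 0.74451 → 74.45% Mk-67, 25.55% Mk-69.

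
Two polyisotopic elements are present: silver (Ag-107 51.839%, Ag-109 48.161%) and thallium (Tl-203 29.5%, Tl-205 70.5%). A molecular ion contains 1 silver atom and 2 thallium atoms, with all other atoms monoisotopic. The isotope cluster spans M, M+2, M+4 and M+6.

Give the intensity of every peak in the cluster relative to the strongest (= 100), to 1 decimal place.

9.9 : 56.2 : 100.0 : 52.3

Silver pattern (n=1): 0.51839 : 0.48161
Thallium pattern (n=2): 0.087025 : 0.41595 : 0.497025
Convolve the two distributions (both contribute in 2-u steps):
  M: 0.51839×0.087025 = 0.045113
  M+2: 0.51839×0.41595 + 0.48161×0.087025 = 0.257536
  M+4: 0.51839×0.497025 + 0.48161×0.41595 = 0.457978
  M+6: 0.48161×0.497025 = 0.239372
Scale to base peak (0.457978) = 100: 9.9 : 56.2 : 100.0 : 52.3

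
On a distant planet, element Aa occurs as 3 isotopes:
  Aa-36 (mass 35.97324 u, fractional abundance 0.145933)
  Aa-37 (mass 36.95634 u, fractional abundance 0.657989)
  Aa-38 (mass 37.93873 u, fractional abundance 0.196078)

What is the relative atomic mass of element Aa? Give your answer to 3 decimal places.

37.005 u

Weight each isotope mass by its fractional abundance: 0.145933 × 35.97324 + 0.657989 × 36.95634 + 0.196078 × 37.93873
= 5.249683 + 24.316865 + 7.438950 = 37.005498 u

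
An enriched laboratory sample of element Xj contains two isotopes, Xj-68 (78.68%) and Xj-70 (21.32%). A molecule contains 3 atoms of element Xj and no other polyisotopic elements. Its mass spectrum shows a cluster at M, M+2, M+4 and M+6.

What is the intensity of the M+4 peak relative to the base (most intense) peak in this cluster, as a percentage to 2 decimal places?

22.03%

Binomial terms of (0.7868 + 0.2132)^3: M 0.4871, M+2 0.3959, M+4 0.1073, M+6 0.0097 → M is the base peak.
P(M) = C(3,0) × 0.7868^3 × 0.2132^0 = 1 × 0.48707188 × 1.0000 = 0.487072 (base)
P(M+4) = C(3,2) × 0.7868^1 × 0.2132^2 = 3 × 0.7868 × 0.04545424 = 0.107290
Relative intensity = 0.107290 / 0.487072 × 100 = 22.03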